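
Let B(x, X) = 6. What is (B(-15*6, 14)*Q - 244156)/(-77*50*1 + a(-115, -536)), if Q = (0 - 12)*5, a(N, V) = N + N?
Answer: 61129/1020 ≈ 59.930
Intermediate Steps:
a(N, V) = 2*N
Q = -60 (Q = -12*5 = -60)
(B(-15*6, 14)*Q - 244156)/(-77*50*1 + a(-115, -536)) = (6*(-60) - 244156)/(-77*50*1 + 2*(-115)) = (-360 - 244156)/(-3850*1 - 230) = -244516/(-3850 - 230) = -244516/(-4080) = -244516*(-1/4080) = 61129/1020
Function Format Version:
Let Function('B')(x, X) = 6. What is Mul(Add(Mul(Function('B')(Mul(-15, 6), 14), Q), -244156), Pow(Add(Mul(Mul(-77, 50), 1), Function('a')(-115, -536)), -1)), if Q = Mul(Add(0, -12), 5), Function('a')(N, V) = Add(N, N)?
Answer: Rational(61129, 1020) ≈ 59.930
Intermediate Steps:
Function('a')(N, V) = Mul(2, N)
Q = -60 (Q = Mul(-12, 5) = -60)
Mul(Add(Mul(Function('B')(Mul(-15, 6), 14), Q), -244156), Pow(Add(Mul(Mul(-77, 50), 1), Function('a')(-115, -536)), -1)) = Mul(Add(Mul(6, -60), -244156), Pow(Add(Mul(Mul(-77, 50), 1), Mul(2, -115)), -1)) = Mul(Add(-360, -244156), Pow(Add(Mul(-3850, 1), -230), -1)) = Mul(-244516, Pow(Add(-3850, -230), -1)) = Mul(-244516, Pow(-4080, -1)) = Mul(-244516, Rational(-1, 4080)) = Rational(61129, 1020)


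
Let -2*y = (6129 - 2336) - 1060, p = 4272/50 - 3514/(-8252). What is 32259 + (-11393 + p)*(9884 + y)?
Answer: -3972358332483/41260 ≈ -9.6276e+7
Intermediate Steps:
p = 8857061/103150 (p = 4272*(1/50) - 3514*(-1/8252) = 2136/25 + 1757/4126 = 8857061/103150 ≈ 85.866)
y = -2733/2 (y = -((6129 - 2336) - 1060)/2 = -(3793 - 1060)/2 = -½*2733 = -2733/2 ≈ -1366.5)
32259 + (-11393 + p)*(9884 + y) = 32259 + (-11393 + 8857061/103150)*(9884 - 2733/2) = 32259 - 1166330889/103150*17035/2 = 32259 - 3973689338823/41260 = -3972358332483/41260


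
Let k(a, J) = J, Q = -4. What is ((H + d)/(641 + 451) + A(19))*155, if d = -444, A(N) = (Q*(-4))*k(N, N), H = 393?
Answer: 17149045/364 ≈ 47113.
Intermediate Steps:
A(N) = 16*N (A(N) = (-4*(-4))*N = 16*N)
((H + d)/(641 + 451) + A(19))*155 = ((393 - 444)/(641 + 451) + 16*19)*155 = (-51/1092 + 304)*155 = (-51*1/1092 + 304)*155 = (-17/364 + 304)*155 = (110639/364)*155 = 17149045/364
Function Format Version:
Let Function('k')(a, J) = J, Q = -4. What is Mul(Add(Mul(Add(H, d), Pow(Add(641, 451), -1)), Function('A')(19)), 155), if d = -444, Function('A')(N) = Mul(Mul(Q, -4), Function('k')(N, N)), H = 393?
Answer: Rational(17149045, 364) ≈ 47113.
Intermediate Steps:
Function('A')(N) = Mul(16, N) (Function('A')(N) = Mul(Mul(-4, -4), N) = Mul(16, N))
Mul(Add(Mul(Add(H, d), Pow(Add(641, 451), -1)), Function('A')(19)), 155) = Mul(Add(Mul(Add(393, -444), Pow(Add(641, 451), -1)), Mul(16, 19)), 155) = Mul(Add(Mul(-51, Pow(1092, -1)), 304), 155) = Mul(Add(Mul(-51, Rational(1, 1092)), 304), 155) = Mul(Add(Rational(-17, 364), 304), 155) = Mul(Rational(110639, 364), 155) = Rational(17149045, 364)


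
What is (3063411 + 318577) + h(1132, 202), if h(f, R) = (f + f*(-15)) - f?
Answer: 3365008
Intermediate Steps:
h(f, R) = -15*f (h(f, R) = (f - 15*f) - f = -14*f - f = -15*f)
(3063411 + 318577) + h(1132, 202) = (3063411 + 318577) - 15*1132 = 3381988 - 16980 = 3365008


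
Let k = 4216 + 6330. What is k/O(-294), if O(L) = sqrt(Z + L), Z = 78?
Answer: -5273*I*sqrt(6)/18 ≈ -717.56*I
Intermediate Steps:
O(L) = sqrt(78 + L)
k = 10546
k/O(-294) = 10546/(sqrt(78 - 294)) = 10546/(sqrt(-216)) = 10546/((6*I*sqrt(6))) = 10546*(-I*sqrt(6)/36) = -5273*I*sqrt(6)/18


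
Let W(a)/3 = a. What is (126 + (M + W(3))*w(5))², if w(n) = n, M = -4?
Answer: 22801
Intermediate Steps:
W(a) = 3*a
(126 + (M + W(3))*w(5))² = (126 + (-4 + 3*3)*5)² = (126 + (-4 + 9)*5)² = (126 + 5*5)² = (126 + 25)² = 151² = 22801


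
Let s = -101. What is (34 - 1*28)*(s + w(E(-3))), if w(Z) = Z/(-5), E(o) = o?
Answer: -3012/5 ≈ -602.40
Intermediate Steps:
w(Z) = -Z/5 (w(Z) = Z*(-⅕) = -Z/5)
(34 - 1*28)*(s + w(E(-3))) = (34 - 1*28)*(-101 - ⅕*(-3)) = (34 - 28)*(-101 + ⅗) = 6*(-502/5) = -3012/5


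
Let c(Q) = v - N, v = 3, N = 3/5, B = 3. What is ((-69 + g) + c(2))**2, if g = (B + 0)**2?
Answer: 82944/25 ≈ 3317.8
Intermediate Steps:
g = 9 (g = (3 + 0)**2 = 3**2 = 9)
N = 3/5 (N = 3*(1/5) = 3/5 ≈ 0.60000)
c(Q) = 12/5 (c(Q) = 3 - 1*3/5 = 3 - 3/5 = 12/5)
((-69 + g) + c(2))**2 = ((-69 + 9) + 12/5)**2 = (-60 + 12/5)**2 = (-288/5)**2 = 82944/25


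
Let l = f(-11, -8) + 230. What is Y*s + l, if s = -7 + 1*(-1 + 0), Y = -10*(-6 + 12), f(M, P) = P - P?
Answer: 710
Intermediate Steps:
f(M, P) = 0
Y = -60 (Y = -10*6 = -60)
l = 230 (l = 0 + 230 = 230)
s = -8 (s = -7 + 1*(-1) = -7 - 1 = -8)
Y*s + l = -60*(-8) + 230 = 480 + 230 = 710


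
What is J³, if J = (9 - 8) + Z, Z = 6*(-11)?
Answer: -274625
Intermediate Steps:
Z = -66
J = -65 (J = (9 - 8) - 66 = 1 - 66 = -65)
J³ = (-65)³ = -274625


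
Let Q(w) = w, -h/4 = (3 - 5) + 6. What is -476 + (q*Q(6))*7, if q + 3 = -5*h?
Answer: 2758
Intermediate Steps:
h = -16 (h = -4*((3 - 5) + 6) = -4*(-2 + 6) = -4*4 = -16)
q = 77 (q = -3 - 5*(-16) = -3 + 80 = 77)
-476 + (q*Q(6))*7 = -476 + (77*6)*7 = -476 + 462*7 = -476 + 3234 = 2758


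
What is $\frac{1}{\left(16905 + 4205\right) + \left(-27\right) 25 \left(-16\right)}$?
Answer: $\frac{1}{31910} \approx 3.1338 \cdot 10^{-5}$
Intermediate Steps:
$\frac{1}{\left(16905 + 4205\right) + \left(-27\right) 25 \left(-16\right)} = \frac{1}{21110 - -10800} = \frac{1}{21110 + 10800} = \frac{1}{31910}$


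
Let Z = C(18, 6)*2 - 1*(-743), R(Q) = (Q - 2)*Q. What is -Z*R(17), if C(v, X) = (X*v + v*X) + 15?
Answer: -307275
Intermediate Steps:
C(v, X) = 15 + 2*X*v (C(v, X) = (X*v + X*v) + 15 = 2*X*v + 15 = 15 + 2*X*v)
R(Q) = Q*(-2 + Q) (R(Q) = (-2 + Q)*Q = Q*(-2 + Q))
Z = 1205 (Z = (15 + 2*6*18)*2 - 1*(-743) = (15 + 216)*2 + 743 = 231*2 + 743 = 462 + 743 = 1205)
-Z*R(17) = -1205*17*(-2 + 17) = -1205*17*15 = -1205*255 = -1*307275 = -307275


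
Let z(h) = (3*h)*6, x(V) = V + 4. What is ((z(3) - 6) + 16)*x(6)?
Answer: 640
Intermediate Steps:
x(V) = 4 + V
z(h) = 18*h
((z(3) - 6) + 16)*x(6) = ((18*3 - 6) + 16)*(4 + 6) = ((54 - 6) + 16)*10 = (48 + 16)*10 = 64*10 = 640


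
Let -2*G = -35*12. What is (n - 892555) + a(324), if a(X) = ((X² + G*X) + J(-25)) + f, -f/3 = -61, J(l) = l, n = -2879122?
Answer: -3598503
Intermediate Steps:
G = 210 (G = -(-35)*12/2 = -½*(-420) = 210)
f = 183 (f = -3*(-61) = 183)
a(X) = 158 + X² + 210*X (a(X) = ((X² + 210*X) - 25) + 183 = (-25 + X² + 210*X) + 183 = 158 + X² + 210*X)
(n - 892555) + a(324) = (-2879122 - 892555) + (158 + 324² + 210*324) = -3771677 + (158 + 104976 + 68040) = -3771677 + 173174 = -3598503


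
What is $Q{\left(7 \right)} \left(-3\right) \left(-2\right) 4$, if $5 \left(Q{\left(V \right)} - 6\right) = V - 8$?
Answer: $\frac{696}{5} \approx 139.2$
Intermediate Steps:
$Q{\left(V \right)} = \frac{22}{5} + \frac{V}{5}$ ($Q{\left(V \right)} = 6 + \frac{V - 8}{5} = 6 + \frac{-8 + V}{5} = 6 + \left(- \frac{8}{5} + \frac{V}{5}\right) = \frac{22}{5} + \frac{V}{5}$)
$Q{\left(7 \right)} \left(-3\right) \left(-2\right) 4 = \left(\frac{22}{5} + \frac{1}{5} \cdot 7\right) \left(-3\right) \left(-2\right) 4 = \left(\frac{22}{5} + \frac{7}{5}\right) 6 \cdot 4 = \frac{29}{5} \cdot 24 = \frac{696}{5}$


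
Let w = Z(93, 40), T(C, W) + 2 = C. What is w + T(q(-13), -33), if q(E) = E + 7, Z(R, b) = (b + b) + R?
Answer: 165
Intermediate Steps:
Z(R, b) = R + 2*b (Z(R, b) = 2*b + R = R + 2*b)
q(E) = 7 + E
T(C, W) = -2 + C
w = 173 (w = 93 + 2*40 = 93 + 80 = 173)
w + T(q(-13), -33) = 173 + (-2 + (7 - 13)) = 173 + (-2 - 6) = 173 - 8 = 165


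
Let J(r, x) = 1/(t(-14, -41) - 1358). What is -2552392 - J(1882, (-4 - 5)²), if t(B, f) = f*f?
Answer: -824422617/323 ≈ -2.5524e+6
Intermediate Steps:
t(B, f) = f²
J(r, x) = 1/323 (J(r, x) = 1/((-41)² - 1358) = 1/(1681 - 1358) = 1/323)
-2552392 - J(1882, (-4 - 5)²) = -2552392 - 1*1/323 = -2552392 - 1/323 = -824422617/323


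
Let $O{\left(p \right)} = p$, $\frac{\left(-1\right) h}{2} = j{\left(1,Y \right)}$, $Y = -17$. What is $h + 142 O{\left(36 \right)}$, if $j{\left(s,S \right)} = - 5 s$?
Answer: $5122$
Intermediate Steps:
$h = 10$ ($h = - 2 \left(\left(-5\right) 1\right) = \left(-2\right) \left(-5\right) = 10$)
$h + 142 O{\left(36 \right)} = 10 + 142 \cdot 36 = 10 + 5112 = 5122$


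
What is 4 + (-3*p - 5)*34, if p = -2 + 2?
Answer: -166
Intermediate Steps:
p = 0
4 + (-3*p - 5)*34 = 4 + (-3*0 - 5)*34 = 4 + (0 - 5)*34 = 4 - 5*34 = 4 - 170 = -166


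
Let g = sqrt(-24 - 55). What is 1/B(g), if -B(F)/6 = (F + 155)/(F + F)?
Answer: -79/72312 - 155*I*sqrt(79)/72312 ≈ -0.0010925 - 0.019052*I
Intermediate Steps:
g = I*sqrt(79) (g = sqrt(-79) = I*sqrt(79) ≈ 8.8882*I)
B(F) = -3*(155 + F)/F (B(F) = -6*(F + 155)/(F + F) = -6*(155 + F)/(2*F) = -6*(155 + F)*1/(2*F) = -3*(155 + F)/F)
1/B(g) = 1/(-3 - 465*(-I*sqrt(79)/79)) = 1/(-3 - (-465)*I*sqrt(79)/79) = 1/(-3 + 465*I*sqrt(79)/79)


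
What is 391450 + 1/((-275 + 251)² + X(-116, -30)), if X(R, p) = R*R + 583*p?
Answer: 1353634099/3458 ≈ 3.9145e+5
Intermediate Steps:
X(R, p) = R² + 583*p
391450 + 1/((-275 + 251)² + X(-116, -30)) = 391450 + 1/((-275 + 251)² + ((-116)² + 583*(-30))) = 391450 + 1/((-24)² + (13456 - 17490)) = 391450 + 1/(576 - 4034) = 391450 + 1/(-3458) = 391450 - 1/3458 = 1353634099/3458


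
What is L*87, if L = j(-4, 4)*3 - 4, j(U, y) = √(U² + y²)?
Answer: -348 + 1044*√2 ≈ 1128.4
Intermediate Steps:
L = -4 + 12*√2 (L = √((-4)² + 4²)*3 - 4 = √(16 + 16)*3 - 4 = √32*3 - 4 = (4*√2)*3 - 4 = 12*√2 - 4 = -4 + 12*√2 ≈ 12.971)
L*87 = (-4 + 12*√2)*87 = -348 + 1044*√2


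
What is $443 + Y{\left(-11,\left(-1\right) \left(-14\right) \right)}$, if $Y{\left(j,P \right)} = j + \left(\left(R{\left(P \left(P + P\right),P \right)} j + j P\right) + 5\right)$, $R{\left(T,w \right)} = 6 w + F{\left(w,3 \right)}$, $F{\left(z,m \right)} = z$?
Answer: $-795$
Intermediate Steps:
$R{\left(T,w \right)} = 7 w$ ($R{\left(T,w \right)} = 6 w + w = 7 w$)
$Y{\left(j,P \right)} = 5 + j + 8 P j$ ($Y{\left(j,P \right)} = j + \left(\left(7 P j + j P\right) + 5\right) = j + \left(\left(7 P j + P j\right) + 5\right) = j + \left(8 P j + 5\right) = j + \left(5 + 8 P j\right) = 5 + j + 8 P j$)
$443 + Y{\left(-11,\left(-1\right) \left(-14\right) \right)} = 443 + \left(5 - 11 + 8 \left(\left(-1\right) \left(-14\right)\right) \left(-11\right)\right) = 443 + \left(5 - 11 + 8 \cdot 14 \left(-11\right)\right) = 443 - 1238 = -795$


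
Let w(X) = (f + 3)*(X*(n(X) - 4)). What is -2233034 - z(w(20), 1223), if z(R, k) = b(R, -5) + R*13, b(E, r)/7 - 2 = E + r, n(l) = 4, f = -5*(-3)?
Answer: -2233013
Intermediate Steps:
f = 15
b(E, r) = 14 + 7*E + 7*r (b(E, r) = 14 + 7*(E + r) = 14 + (7*E + 7*r) = 14 + 7*E + 7*r)
w(X) = 0 (w(X) = (15 + 3)*(X*(4 - 4)) = 18*(X*0) = 18*0 = 0)
z(R, k) = -21 + 20*R (z(R, k) = (14 + 7*R + 7*(-5)) + R*13 = (14 + 7*R - 35) + 13*R = (-21 + 7*R) + 13*R = -21 + 20*R)
-2233034 - z(w(20), 1223) = -2233034 - (-21 + 20*0) = -2233034 - (-21 + 0) = -2233034 - 1*(-21) = -2233034 + 21 = -2233013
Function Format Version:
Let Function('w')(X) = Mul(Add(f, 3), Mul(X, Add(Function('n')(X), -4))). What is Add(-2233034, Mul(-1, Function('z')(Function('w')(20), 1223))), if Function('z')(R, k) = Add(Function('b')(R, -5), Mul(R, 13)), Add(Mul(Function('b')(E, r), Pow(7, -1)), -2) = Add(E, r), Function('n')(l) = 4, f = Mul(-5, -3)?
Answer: -2233013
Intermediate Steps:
f = 15
Function('b')(E, r) = Add(14, Mul(7, E), Mul(7, r)) (Function('b')(E, r) = Add(14, Mul(7, Add(E, r))) = Add(14, Add(Mul(7, E), Mul(7, r))) = Add(14, Mul(7, E), Mul(7, r)))
Function('w')(X) = 0 (Function('w')(X) = Mul(Add(15, 3), Mul(X, Add(4, -4))) = Mul(18, Mul(X, 0)) = Mul(18, 0) = 0)
Function('z')(R, k) = Add(-21, Mul(20, R)) (Function('z')(R, k) = Add(Add(14, Mul(7, R), Mul(7, -5)), Mul(R, 13)) = Add(Add(14, Mul(7, R), -35), Mul(13, R)) = Add(Add(-21, Mul(7, R)), Mul(13, R)) = Add(-21, Mul(20, R)))
Add(-2233034, Mul(-1, Function('z')(Function('w')(20), 1223))) = Add(-2233034, Mul(-1, Add(-21, Mul(20, 0)))) = Add(-2233034, Mul(-1, Add(-21, 0))) = Add(-2233034, Mul(-1, -21)) = Add(-2233034, 21) = -2233013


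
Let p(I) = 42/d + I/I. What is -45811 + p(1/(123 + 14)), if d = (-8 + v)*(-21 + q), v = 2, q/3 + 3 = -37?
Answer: -6459203/141 ≈ -45810.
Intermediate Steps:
q = -120 (q = -9 + 3*(-37) = -9 - 111 = -120)
d = 846 (d = (-8 + 2)*(-21 - 120) = -6*(-141) = 846)
p(I) = 148/141 (p(I) = 42/846 + I/I = 42*(1/846) + 1 = 7/141 + 1 = 148/141)
-45811 + p(1/(123 + 14)) = -45811 + 148/141 = -6459203/141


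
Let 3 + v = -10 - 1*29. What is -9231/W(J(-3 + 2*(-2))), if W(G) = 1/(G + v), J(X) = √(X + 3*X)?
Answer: 387702 - 18462*I*√7 ≈ 3.877e+5 - 48846.0*I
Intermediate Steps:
v = -42 (v = -3 + (-10 - 1*29) = -3 + (-10 - 29) = -3 - 39 = -42)
J(X) = 2*√X (J(X) = √(4*X) = 2*√X)
W(G) = 1/(-42 + G) (W(G) = 1/(G - 42) = 1/(-42 + G))
-9231/W(J(-3 + 2*(-2))) = -(-387702 + 18462*√(-3 + 2*(-2))) = -(-387702 + 18462*√(-3 - 4)) = -(-387702 + 18462*I*√7) = -9231*(-42 + 2*I*√7) = 387702 - 18462*I*√7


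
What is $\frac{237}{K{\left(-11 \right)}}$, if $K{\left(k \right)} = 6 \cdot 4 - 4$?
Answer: $\frac{237}{20} \approx 11.85$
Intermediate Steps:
$K{\left(k \right)} = 20$ ($K{\left(k \right)} = 24 - 4 = 20$)
$\frac{237}{K{\left(-11 \right)}} = \frac{237}{20}$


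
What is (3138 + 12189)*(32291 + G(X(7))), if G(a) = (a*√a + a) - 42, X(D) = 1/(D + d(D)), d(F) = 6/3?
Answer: 1482848081/3 ≈ 4.9428e+8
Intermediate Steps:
d(F) = 2 (d(F) = 6*(⅓) = 2)
X(D) = 1/(2 + D) (X(D) = 1/(D + 2) = 1/(2 + D))
G(a) = -42 + a + a^(3/2) (G(a) = (a^(3/2) + a) - 42 = (a + a^(3/2)) - 42 = -42 + a + a^(3/2))
(3138 + 12189)*(32291 + G(X(7))) = (3138 + 12189)*(32291 + (-42 + 1/(2 + 7) + (1/(2 + 7))^(3/2))) = 15327*(32291 + (-42 + 1/9 + (1/9)^(3/2))) = 15327*(32291 + (-42 + ⅑ + (⅑)^(3/2))) = 15327*(32291 + (-42 + ⅑ + 1/27)) = 15327*(32291 - 1130/27) = 15327*(870727/27) = 1482848081/3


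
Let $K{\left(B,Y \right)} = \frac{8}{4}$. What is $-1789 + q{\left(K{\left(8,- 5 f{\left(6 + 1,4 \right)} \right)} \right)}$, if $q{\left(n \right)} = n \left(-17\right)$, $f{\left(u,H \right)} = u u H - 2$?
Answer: $-1823$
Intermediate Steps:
$f{\left(u,H \right)} = -2 + H u^{2}$ ($f{\left(u,H \right)} = u^{2} H - 2 = H u^{2} - 2 = -2 + H u^{2}$)
$K{\left(B,Y \right)} = 2$ ($K{\left(B,Y \right)} = 8 \cdot \frac{1}{4} = 2$)
$q{\left(n \right)} = - 17 n$
$-1789 + q{\left(K{\left(8,- 5 f{\left(6 + 1,4 \right)} \right)} \right)} = -1789 - 34 = -1823$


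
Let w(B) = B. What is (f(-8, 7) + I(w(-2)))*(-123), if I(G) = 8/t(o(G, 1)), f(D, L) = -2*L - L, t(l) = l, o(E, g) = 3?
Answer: 2255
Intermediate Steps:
f(D, L) = -3*L
I(G) = 8/3
(f(-8, 7) + I(w(-2)))*(-123) = (-3*7 + 8/3)*(-123) = (-21 + 8/3)*(-123) = -55/3*(-123) = 2255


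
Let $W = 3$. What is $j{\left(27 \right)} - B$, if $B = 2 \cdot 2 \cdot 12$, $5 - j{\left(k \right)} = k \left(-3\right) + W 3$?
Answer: $29$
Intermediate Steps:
$j{\left(k \right)} = -4 + 3 k$ ($j{\left(k \right)} = 5 - \left(k \left(-3\right) + 3 \cdot 3\right) = 5 - \left(- 3 k + 9\right) = 5 - \left(9 - 3 k\right) = 5 + \left(-9 + 3 k\right) = -4 + 3 k$)
$B = 48$ ($B = 4 \cdot 12 = 48$)
$j{\left(27 \right)} - B = \left(-4 + 3 \cdot 27\right) - 48 = \left(-4 + 81\right) - 48 = 77 - 48 = 29$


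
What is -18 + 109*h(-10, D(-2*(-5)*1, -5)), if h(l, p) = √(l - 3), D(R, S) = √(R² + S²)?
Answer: -18 + 109*I*√13 ≈ -18.0 + 393.0*I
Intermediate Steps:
h(l, p) = √(-3 + l)
-18 + 109*h(-10, D(-2*(-5)*1, -5)) = -18 + 109*√(-3 - 10) = -18 + 109*√(-13) = -18 + 109*(I*√13) = -18 + 109*I*√13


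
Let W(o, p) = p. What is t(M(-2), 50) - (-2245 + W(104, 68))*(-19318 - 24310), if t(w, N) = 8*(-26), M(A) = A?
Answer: -94978364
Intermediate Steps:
t(w, N) = -208
t(M(-2), 50) - (-2245 + W(104, 68))*(-19318 - 24310) = -208 - (-2245 + 68)*(-19318 - 24310) = -208 - (-2177)*(-43628) = -208 - 1*94978156 = -208 - 94978156 = -94978364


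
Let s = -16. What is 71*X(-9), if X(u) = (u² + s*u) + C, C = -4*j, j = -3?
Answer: 16827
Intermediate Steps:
C = 12 (C = -4*(-3) = 12)
X(u) = 12 + u² - 16*u (X(u) = (u² - 16*u) + 12 = 12 + u² - 16*u)
71*X(-9) = 71*(12 + (-9)² - 16*(-9)) = 71*(12 + 81 + 144) = 71*237 = 16827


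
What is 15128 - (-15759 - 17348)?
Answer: 48235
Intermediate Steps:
15128 - (-15759 - 17348) = 15128 - 1*(-33107) = 15128 + 33107 = 48235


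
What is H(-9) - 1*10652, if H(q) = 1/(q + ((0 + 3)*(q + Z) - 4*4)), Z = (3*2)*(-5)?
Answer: -1512585/142 ≈ -10652.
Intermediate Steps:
Z = -30 (Z = 6*(-5) = -30)
H(q) = 1/(-106 + 4*q) (H(q) = 1/(q + ((0 + 3)*(q - 30) - 4*4)) = 1/(q + (3*(-30 + q) - 16)) = 1/(q + ((-90 + 3*q) - 16)) = 1/(q + (-106 + 3*q)) = 1/(-106 + 4*q))
H(-9) - 1*10652 = 1/(2*(-53 + 2*(-9))) - 1*10652 = 1/(2*(-53 - 18)) - 10652 = (1/2)/(-71) - 10652 = (1/2)*(-1/71) - 10652 = -1/142 - 10652 = -1512585/142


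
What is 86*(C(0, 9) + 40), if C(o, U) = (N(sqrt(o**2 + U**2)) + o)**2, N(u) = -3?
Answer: 4214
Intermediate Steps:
C(o, U) = (-3 + o)**2
86*(C(0, 9) + 40) = 86*((-3 + 0)**2 + 40) = 86*((-3)**2 + 40) = 86*(9 + 40) = 86*49 = 4214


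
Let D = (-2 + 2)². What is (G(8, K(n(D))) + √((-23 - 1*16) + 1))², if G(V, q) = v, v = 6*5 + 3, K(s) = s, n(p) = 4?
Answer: (33 + I*√38)² ≈ 1051.0 + 406.85*I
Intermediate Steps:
D = 0 (D = 0² = 0)
v = 33 (v = 30 + 3 = 33)
G(V, q) = 33
(G(8, K(n(D))) + √((-23 - 1*16) + 1))² = (33 + √((-23 - 1*16) + 1))² = (33 + √((-23 - 16) + 1))² = (33 + √(-39 + 1))² = (33 + √(-38))² = (33 + I*√38)²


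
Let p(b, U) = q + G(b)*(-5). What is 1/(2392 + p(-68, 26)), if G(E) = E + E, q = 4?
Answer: 1/3076 ≈ 0.00032510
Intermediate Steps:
G(E) = 2*E
p(b, U) = 4 - 10*b (p(b, U) = 4 + (2*b)*(-5) = 4 - 10*b)
1/(2392 + p(-68, 26)) = 1/(2392 + (4 - 10*(-68))) = 1/(2392 + (4 + 680)) = 1/(2392 + 684) = 1/3076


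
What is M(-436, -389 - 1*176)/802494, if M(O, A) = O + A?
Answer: -13/10422 ≈ -0.0012474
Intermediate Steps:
M(O, A) = A + O
M(-436, -389 - 1*176)/802494 = ((-389 - 1*176) - 436)/802494 = ((-389 - 176) - 436)*(1/802494) = (-565 - 436)*(1/802494) = -1001*1/802494 = -13/10422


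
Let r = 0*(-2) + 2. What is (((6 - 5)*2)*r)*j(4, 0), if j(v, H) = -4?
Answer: -16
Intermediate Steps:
r = 2 (r = 0 + 2 = 2)
(((6 - 5)*2)*r)*j(4, 0) = (((6 - 5)*2)*2)*(-4) = ((1*2)*2)*(-4) = (2*2)*(-4) = 4*(-4) = -16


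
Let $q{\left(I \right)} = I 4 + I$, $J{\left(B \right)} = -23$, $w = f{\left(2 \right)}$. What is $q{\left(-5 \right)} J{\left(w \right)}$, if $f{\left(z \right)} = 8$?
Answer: $575$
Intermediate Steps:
$w = 8$
$q{\left(I \right)} = 5 I$ ($q{\left(I \right)} = 4 I + I = 5 I$)
$q{\left(-5 \right)} J{\left(w \right)} = 5 \left(-5\right) \left(-23\right) = \left(-25\right) \left(-23\right) = 575$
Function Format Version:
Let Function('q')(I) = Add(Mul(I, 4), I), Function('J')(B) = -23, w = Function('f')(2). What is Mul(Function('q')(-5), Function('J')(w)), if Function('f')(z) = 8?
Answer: 575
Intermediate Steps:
w = 8
Function('q')(I) = Mul(5, I) (Function('q')(I) = Add(Mul(4, I), I) = Mul(5, I))
Mul(Function('q')(-5), Function('J')(w)) = Mul(Mul(5, -5), -23) = Mul(-25, -23) = 575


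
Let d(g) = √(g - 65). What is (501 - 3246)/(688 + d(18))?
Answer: -209840/52599 + 305*I*√47/52599 ≈ -3.9894 + 0.039753*I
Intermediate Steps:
d(g) = √(-65 + g)
(501 - 3246)/(688 + d(18)) = (501 - 3246)/(688 + √(-65 + 18)) = -2745/(688 + √(-47)) = -2745/(688 + I*√47)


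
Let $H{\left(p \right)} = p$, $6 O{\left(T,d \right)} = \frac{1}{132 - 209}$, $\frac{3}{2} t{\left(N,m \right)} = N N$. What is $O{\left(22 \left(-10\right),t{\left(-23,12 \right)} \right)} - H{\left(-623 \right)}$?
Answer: $\frac{287825}{462} \approx 623.0$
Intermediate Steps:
$t{\left(N,m \right)} = \frac{2 N^{2}}{3}$ ($t{\left(N,m \right)} = \frac{2 N N}{3} = \frac{2 N^{2}}{3}$)
$O{\left(T,d \right)} = - \frac{1}{462}$ ($O{\left(T,d \right)} = \frac{1}{6 \left(132 - 209\right)} = \frac{1}{6 \left(-77\right)} = \frac{1}{6} \left(- \frac{1}{77}\right) = - \frac{1}{462}$)
$O{\left(22 \left(-10\right),t{\left(-23,12 \right)} \right)} - H{\left(-623 \right)} = - \frac{1}{462} - -623 = - \frac{1}{462} + 623 = \frac{287825}{462}$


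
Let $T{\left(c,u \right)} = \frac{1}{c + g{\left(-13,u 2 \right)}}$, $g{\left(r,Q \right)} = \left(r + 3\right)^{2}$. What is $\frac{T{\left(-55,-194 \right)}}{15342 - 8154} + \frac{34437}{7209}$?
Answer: $\frac{45839503}{9595980} \approx 4.7769$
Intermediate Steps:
$g{\left(r,Q \right)} = \left(3 + r\right)^{2}$
$T{\left(c,u \right)} = \frac{1}{100 + c}$ ($T{\left(c,u \right)} = \frac{1}{c + \left(3 - 13\right)^{2}} = \frac{1}{c + \left(-10\right)^{2}} = \frac{1}{c + 100} = \frac{1}{100 + c}$)
$\frac{T{\left(-55,-194 \right)}}{15342 - 8154} + \frac{34437}{7209} = \frac{1}{\left(100 - 55\right) \left(15342 - 8154\right)} + \frac{34437}{7209} = \frac{1}{45 \cdot 7188} + 34437 \cdot \frac{1}{7209} = \frac{1}{45} \cdot \frac{1}{7188} + \frac{11479}{2403} = \frac{1}{323460} + \frac{11479}{2403} = \frac{45839503}{9595980}$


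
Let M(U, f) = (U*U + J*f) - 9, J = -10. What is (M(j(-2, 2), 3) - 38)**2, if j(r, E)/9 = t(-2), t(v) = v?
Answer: 61009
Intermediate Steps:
j(r, E) = -18 (j(r, E) = 9*(-2) = -18)
M(U, f) = -9 + U**2 - 10*f (M(U, f) = (U*U - 10*f) - 9 = (U**2 - 10*f) - 9 = -9 + U**2 - 10*f)
(M(j(-2, 2), 3) - 38)**2 = ((-9 + (-18)**2 - 10*3) - 38)**2 = ((-9 + 324 - 30) - 38)**2 = (285 - 38)**2 = 247**2 = 61009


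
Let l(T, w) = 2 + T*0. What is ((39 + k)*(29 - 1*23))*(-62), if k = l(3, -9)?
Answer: -15252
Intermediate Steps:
l(T, w) = 2 (l(T, w) = 2 + 0 = 2)
k = 2
((39 + k)*(29 - 1*23))*(-62) = ((39 + 2)*(29 - 1*23))*(-62) = (41*(29 - 23))*(-62) = (41*6)*(-62) = 246*(-62) = -15252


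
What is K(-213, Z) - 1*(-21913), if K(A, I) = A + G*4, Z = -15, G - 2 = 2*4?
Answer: 21740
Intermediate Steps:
G = 10 (G = 2 + 2*4 = 2 + 8 = 10)
K(A, I) = 40 + A (K(A, I) = A + 10*4 = A + 40 = 40 + A)
K(-213, Z) - 1*(-21913) = (40 - 213) - 1*(-21913) = -173 + 21913 = 21740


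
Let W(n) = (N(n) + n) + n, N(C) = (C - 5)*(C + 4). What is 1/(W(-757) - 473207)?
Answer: 1/99065 ≈ 1.0094e-5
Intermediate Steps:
N(C) = (-5 + C)*(4 + C)
W(n) = -20 + n + n² (W(n) = ((-20 + n² - n) + n) + n = (-20 + n²) + n = -20 + n + n²)
1/(W(-757) - 473207) = 1/((-20 - 757 + (-757)²) - 473207) = 1/((-20 - 757 + 573049) - 473207) = 1/(572272 - 473207) = 1/99065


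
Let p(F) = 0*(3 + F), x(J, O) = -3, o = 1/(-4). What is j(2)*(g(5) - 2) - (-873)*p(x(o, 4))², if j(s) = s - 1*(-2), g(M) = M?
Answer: 12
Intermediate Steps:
o = -¼ ≈ -0.25000
j(s) = 2 + s (j(s) = s + 2 = 2 + s)
p(F) = 0
j(2)*(g(5) - 2) - (-873)*p(x(o, 4))² = (2 + 2)*(5 - 2) - (-873)*0² = 4*3 - (-873)*0 = 12 - 1*0 = 12 + 0 = 12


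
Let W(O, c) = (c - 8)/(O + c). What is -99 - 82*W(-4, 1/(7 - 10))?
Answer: -3337/13 ≈ -256.69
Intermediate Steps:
W(O, c) = (-8 + c)/(O + c)
-99 - 82*W(-4, 1/(7 - 10)) = -99 - 82*(-8 + 1/(7 - 10))/(-4 + 1/(7 - 10)) = -99 - 82*(-8 + 1/(-3))/(-4 + 1/(-3)) = -99 - 82*(-8 - ⅓)/(-4 - ⅓) = -99 - 82*(-25)/((-13/3)*3) = -99 - (-246)*(-25)/(13*3) = -99 - 82*25/13 = -99 - 2050/13 = -3337/13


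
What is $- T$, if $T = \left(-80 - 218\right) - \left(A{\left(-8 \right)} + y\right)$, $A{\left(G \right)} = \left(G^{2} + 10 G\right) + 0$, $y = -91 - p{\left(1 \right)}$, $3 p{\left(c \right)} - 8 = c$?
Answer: $188$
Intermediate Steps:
$p{\left(c \right)} = \frac{8}{3} + \frac{c}{3}$
$y = -94$ ($y = -91 - \left(\frac{8}{3} + \frac{1}{3} \cdot 1\right) = -91 - \left(\frac{8}{3} + \frac{1}{3}\right) = -91 - 3 = -94$)
$A{\left(G \right)} = G^{2} + 10 G$
$T = -188$ ($T = \left(-80 - 218\right) - \left(- 8 \left(10 - 8\right) - 94\right) = -298 - \left(\left(-8\right) 2 - 94\right) = -298 - \left(-16 - 94\right) = -298 - -110 = -298 + 110 = -188$)
$- T = \left(-1\right) \left(-188\right) = 188$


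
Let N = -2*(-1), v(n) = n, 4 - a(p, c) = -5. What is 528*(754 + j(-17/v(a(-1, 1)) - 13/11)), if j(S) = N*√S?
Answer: 398112 + 128*I*√209 ≈ 3.9811e+5 + 1850.5*I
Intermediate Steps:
a(p, c) = 9 (a(p, c) = 4 - 1*(-5) = 4 + 5 = 9)
N = 2
j(S) = 2*√S
528*(754 + j(-17/v(a(-1, 1)) - 13/11)) = 528*(754 + 2*√(-17/9 - 13/11)) = 528*(754 + 2*√(-304/99)) = 528*(754 + 2*(4*I*√209/33)) = 528*(754 + 8*I*√209/33) = 398112 + 128*I*√209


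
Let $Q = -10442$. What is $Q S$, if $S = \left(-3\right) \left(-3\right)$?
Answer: $-93978$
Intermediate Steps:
$S = 9$
$Q S = \left(-10442\right) 9 = -93978$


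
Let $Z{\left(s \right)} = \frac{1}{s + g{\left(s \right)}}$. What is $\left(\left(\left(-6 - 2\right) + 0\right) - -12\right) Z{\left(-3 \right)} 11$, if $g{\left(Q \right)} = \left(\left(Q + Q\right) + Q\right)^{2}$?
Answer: $\frac{22}{39} \approx 0.5641$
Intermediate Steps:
$g{\left(Q \right)} = 9 Q^{2}$ ($g{\left(Q \right)} = \left(2 Q + Q\right)^{2} = \left(3 Q\right)^{2} = 9 Q^{2}$)
$Z{\left(s \right)} = \frac{1}{s + 9 s^{2}}$
$\left(\left(\left(-6 - 2\right) + 0\right) - -12\right) Z{\left(-3 \right)} 11 = \left(\left(\left(-6 - 2\right) + 0\right) - -12\right) \frac{1}{\left(-3\right) \left(1 + 9 \left(-3\right)\right)} 11 = \left(\left(-8 + 0\right) + 12\right) \left(- \frac{1}{3 \left(1 - 27\right)}\right) 11 = \left(-8 + 12\right) \left(- \frac{1}{3 \left(-26\right)}\right) 11 = 4 \left(\left(- \frac{1}{3}\right) \left(- \frac{1}{26}\right)\right) 11 = 4 \cdot \frac{1}{78} \cdot 11 = \frac{2}{39} \cdot 11 = \frac{22}{39}$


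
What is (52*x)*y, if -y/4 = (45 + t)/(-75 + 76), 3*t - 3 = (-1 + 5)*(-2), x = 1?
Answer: -27040/3 ≈ -9013.3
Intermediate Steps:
t = -5/3 (t = 1 + ((-1 + 5)*(-2))/3 = 1 + (4*(-2))/3 = 1 + (⅓)*(-8) = 1 - 8/3 = -5/3 ≈ -1.6667)
y = -520/3 (y = -4*(45 - 5/3)/(-75 + 76) = -520/(3*1) = -520/3 ≈ -173.33)
(52*x)*y = (52*1)*(-520/3) = 52*(-520/3) = -27040/3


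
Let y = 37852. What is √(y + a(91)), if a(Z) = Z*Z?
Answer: √46133 ≈ 214.79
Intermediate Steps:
a(Z) = Z²
√(y + a(91)) = √(37852 + 91²) = √(37852 + 8281) = √46133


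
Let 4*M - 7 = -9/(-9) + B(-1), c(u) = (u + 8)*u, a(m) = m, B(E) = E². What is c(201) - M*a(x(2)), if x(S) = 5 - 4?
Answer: 168027/4 ≈ 42007.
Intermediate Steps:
x(S) = 1
c(u) = u*(8 + u) (c(u) = (8 + u)*u = u*(8 + u))
M = 9/4 (M = 7/4 + (-9/(-9) + (-1)²)/4 = 7/4 + (-⅑*(-9) + 1)/4 = 7/4 + (1 + 1)/4 = 7/4 + (¼)*2 = 7/4 + ½ = 9/4 ≈ 2.2500)
c(201) - M*a(x(2)) = 201*(8 + 201) - 9/4 = 201*209 - 1*9/4 = 42009 - 9/4 = 168027/4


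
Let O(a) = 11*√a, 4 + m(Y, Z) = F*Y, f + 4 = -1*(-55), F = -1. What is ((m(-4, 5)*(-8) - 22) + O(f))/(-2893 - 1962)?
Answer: 22/4855 - 11*√51/4855 ≈ -0.011649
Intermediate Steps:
f = 51 (f = -4 - 1*(-55) = -4 + 55 = 51)
m(Y, Z) = -4 - Y
((m(-4, 5)*(-8) - 22) + O(f))/(-2893 - 1962) = (((-4 - 1*(-4))*(-8) - 22) + 11*√51)/(-2893 - 1962) = (((-4 + 4)*(-8) - 22) + 11*√51)/(-4855) = ((0*(-8) - 22) + 11*√51)*(-1/4855) = ((0 - 22) + 11*√51)*(-1/4855) = (-22 + 11*√51)*(-1/4855) = 22/4855 - 11*√51/4855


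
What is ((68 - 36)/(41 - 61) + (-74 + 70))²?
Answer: 784/25 ≈ 31.360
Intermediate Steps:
((68 - 36)/(41 - 61) + (-74 + 70))² = (32/(-20) - 4)² = (32*(-1/20) - 4)² = (-8/5 - 4)² = (-28/5)² = 784/25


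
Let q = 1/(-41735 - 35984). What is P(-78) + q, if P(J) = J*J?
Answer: 472842395/77719 ≈ 6084.0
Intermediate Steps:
P(J) = J**2
q = -1/77719 (q = 1/(-77719) = -1/77719 ≈ -1.2867e-5)
P(-78) + q = (-78)**2 - 1/77719 = 6084 - 1/77719 = 472842395/77719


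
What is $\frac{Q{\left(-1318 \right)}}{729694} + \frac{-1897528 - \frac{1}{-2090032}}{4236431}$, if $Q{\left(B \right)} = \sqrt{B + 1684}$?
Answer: $- \frac{3965894240895}{8854276355792} + \frac{\sqrt{366}}{729694} \approx -0.44788$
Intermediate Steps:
$Q{\left(B \right)} = \sqrt{1684 + B}$
$\frac{Q{\left(-1318 \right)}}{729694} + \frac{-1897528 - \frac{1}{-2090032}}{4236431} = \frac{\sqrt{1684 - 1318}}{729694} + \frac{-1897528 - \frac{1}{-2090032}}{4236431} = \sqrt{366} \cdot \frac{1}{729694} + \left(-1897528 - - \frac{1}{2090032}\right) \frac{1}{4236431} = \frac{\sqrt{366}}{729694} + \left(-1897528 + \frac{1}{2090032}\right) \frac{1}{4236431} = \frac{\sqrt{366}}{729694} - \frac{3965894240895}{8854276355792} = - \frac{3965894240895}{8854276355792} + \frac{\sqrt{366}}{729694}$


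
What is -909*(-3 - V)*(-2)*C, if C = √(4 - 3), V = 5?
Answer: -14544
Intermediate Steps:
C = 1 (C = √1 = 1)
-909*(-3 - V)*(-2)*C = -909*(-3 - 1*5)*(-2) = -909*(-3 - 5)*(-2) = -909*(-8*(-2)) = -14544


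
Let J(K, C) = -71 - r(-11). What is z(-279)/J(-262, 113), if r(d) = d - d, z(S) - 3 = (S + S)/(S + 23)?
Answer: -663/9088 ≈ -0.072953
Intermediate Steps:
z(S) = 3 + 2*S/(23 + S) (z(S) = 3 + (S + S)/(S + 23) = 3 + (2*S)/(23 + S) = 3 + 2*S/(23 + S))
r(d) = 0
J(K, C) = -71 (J(K, C) = -71 - 1*0 = -71 + 0 = -71)
z(-279)/J(-262, 113) = ((69 + 5*(-279))/(23 - 279))/(-71) = ((69 - 1395)/(-256))*(-1/71) = -1/256*(-1326)*(-1/71) = (663/128)*(-1/71) = -663/9088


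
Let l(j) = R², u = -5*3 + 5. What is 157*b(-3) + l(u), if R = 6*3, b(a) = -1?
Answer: 167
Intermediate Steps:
u = -10 (u = -15 + 5 = -10)
R = 18
l(j) = 324 (l(j) = 18² = 324)
157*b(-3) + l(u) = 157*(-1) + 324 = -157 + 324 = 167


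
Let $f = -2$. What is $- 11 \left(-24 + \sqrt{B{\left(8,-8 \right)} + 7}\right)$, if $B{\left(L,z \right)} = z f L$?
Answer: $264 - 33 \sqrt{15} \approx 136.19$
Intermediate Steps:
$B{\left(L,z \right)} = - 2 L z$ ($B{\left(L,z \right)} = z \left(-2\right) L = - 2 z L = - 2 L z$)
$- 11 \left(-24 + \sqrt{B{\left(8,-8 \right)} + 7}\right) = - 11 \left(-24 + \sqrt{\left(-2\right) 8 \left(-8\right) + 7}\right) = - 11 \left(-24 + \sqrt{128 + 7}\right) = - 11 \left(-24 + \sqrt{135}\right) = - 11 \left(-24 + 3 \sqrt{15}\right) = 264 - 33 \sqrt{15}$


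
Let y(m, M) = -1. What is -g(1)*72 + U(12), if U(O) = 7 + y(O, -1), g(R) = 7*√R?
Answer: -498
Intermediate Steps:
U(O) = 6 (U(O) = 7 - 1 = 6)
-g(1)*72 + U(12) = -7*√1*72 + 6 = -7*72 + 6 = -504 + 6 = -498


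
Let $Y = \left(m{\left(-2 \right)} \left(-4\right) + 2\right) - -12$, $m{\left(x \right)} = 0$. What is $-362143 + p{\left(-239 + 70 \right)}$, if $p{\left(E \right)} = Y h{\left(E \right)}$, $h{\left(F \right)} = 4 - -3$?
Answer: $-362045$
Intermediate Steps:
$h{\left(F \right)} = 7$ ($h{\left(F \right)} = 4 + 3 = 7$)
$Y = 14$ ($Y = \left(0 \left(-4\right) + 2\right) - -12 = \left(0 + 2\right) + 12 = 2 + 12 = 14$)
$p{\left(E \right)} = 98$ ($p{\left(E \right)} = 14 \cdot 7 = 98$)
$-362143 + p{\left(-239 + 70 \right)} = -362143 + 98 = -362045$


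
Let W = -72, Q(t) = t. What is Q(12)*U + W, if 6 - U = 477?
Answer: -5724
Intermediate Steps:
U = -471 (U = 6 - 1*477 = 6 - 477 = -471)
Q(12)*U + W = 12*(-471) - 72 = -5652 - 72 = -5724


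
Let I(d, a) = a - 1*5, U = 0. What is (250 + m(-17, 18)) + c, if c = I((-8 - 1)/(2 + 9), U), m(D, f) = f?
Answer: 263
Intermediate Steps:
I(d, a) = -5 + a (I(d, a) = a - 5 = -5 + a)
c = -5 (c = -5 + 0 = -5)
(250 + m(-17, 18)) + c = (250 + 18) - 5 = 268 - 5 = 263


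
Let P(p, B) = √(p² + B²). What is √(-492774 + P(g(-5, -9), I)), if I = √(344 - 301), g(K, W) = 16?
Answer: √(-492774 + √299) ≈ 701.97*I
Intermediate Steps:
I = √43 ≈ 6.5574
P(p, B) = √(B² + p²)
√(-492774 + P(g(-5, -9), I)) = √(-492774 + √((√43)² + 16²)) = √(-492774 + √(43 + 256)) = √(-492774 + √299)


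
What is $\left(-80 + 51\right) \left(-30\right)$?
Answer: $870$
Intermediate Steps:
$\left(-80 + 51\right) \left(-30\right) = \left(-29\right) \left(-30\right) = 870$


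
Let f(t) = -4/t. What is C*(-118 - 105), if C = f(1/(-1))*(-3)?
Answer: 2676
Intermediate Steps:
C = -12 (C = -4/(1/(-1))*(-3) = -4/(1*(-1))*(-3) = -4/(-1)*(-3) = -4*(-1)*(-3) = 4*(-3) = -12)
C*(-118 - 105) = -12*(-118 - 105) = -12*(-223) = 2676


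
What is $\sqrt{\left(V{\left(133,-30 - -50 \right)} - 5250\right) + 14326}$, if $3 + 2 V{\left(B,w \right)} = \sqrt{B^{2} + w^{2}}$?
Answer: $\frac{\sqrt{36298 + 2 \sqrt{18089}}}{2} \approx 95.613$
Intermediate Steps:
$V{\left(B,w \right)} = - \frac{3}{2} + \frac{\sqrt{B^{2} + w^{2}}}{2}$
$\sqrt{\left(V{\left(133,-30 - -50 \right)} - 5250\right) + 14326} = \sqrt{\left(\left(- \frac{3}{2} + \frac{\sqrt{133^{2} + \left(-30 - -50\right)^{2}}}{2}\right) - 5250\right) + 14326} = \sqrt{\left(\left(- \frac{3}{2} + \frac{\sqrt{17689 + \left(-30 + 50\right)^{2}}}{2}\right) - 5250\right) + 14326} = \sqrt{\left(\left(- \frac{3}{2} + \frac{\sqrt{17689 + 20^{2}}}{2}\right) - 5250\right) + 14326} = \sqrt{\left(\left(- \frac{3}{2} + \frac{\sqrt{17689 + 400}}{2}\right) - 5250\right) + 14326} = \sqrt{\left(\left(- \frac{3}{2} + \frac{\sqrt{18089}}{2}\right) - 5250\right) + 14326} = \sqrt{\left(- \frac{10503}{2} + \frac{\sqrt{18089}}{2}\right) + 14326} = \sqrt{\frac{18149}{2} + \frac{\sqrt{18089}}{2}}$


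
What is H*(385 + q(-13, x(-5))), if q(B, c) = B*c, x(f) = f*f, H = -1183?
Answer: -70980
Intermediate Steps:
x(f) = f²
H*(385 + q(-13, x(-5))) = -1183*(385 - 13*(-5)²) = -1183*(385 - 13*25) = -1183*(385 - 325) = -1183*60 = -70980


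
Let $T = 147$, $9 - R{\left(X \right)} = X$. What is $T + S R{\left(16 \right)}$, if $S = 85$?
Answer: $-448$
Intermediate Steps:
$R{\left(X \right)} = 9 - X$
$T + S R{\left(16 \right)} = 147 + 85 \left(9 - 16\right) = 147 + 85 \left(-7\right) = 147 - 595 = -448$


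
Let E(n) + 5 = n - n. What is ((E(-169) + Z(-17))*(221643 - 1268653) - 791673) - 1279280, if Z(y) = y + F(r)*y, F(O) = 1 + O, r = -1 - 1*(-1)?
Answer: 38762437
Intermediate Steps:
r = 0 (r = -1 + 1 = 0)
E(n) = -5 (E(n) = -5 + (n - n) = -5 + 0 = -5)
Z(y) = 2*y (Z(y) = y + (1 + 0)*y = y + 1*y = y + y = 2*y)
((E(-169) + Z(-17))*(221643 - 1268653) - 791673) - 1279280 = ((-5 + 2*(-17))*(221643 - 1268653) - 791673) - 1279280 = ((-5 - 34)*(-1047010) - 791673) - 1279280 = (-39*(-1047010) - 791673) - 1279280 = (40833390 - 791673) - 1279280 = 40041717 - 1279280 = 38762437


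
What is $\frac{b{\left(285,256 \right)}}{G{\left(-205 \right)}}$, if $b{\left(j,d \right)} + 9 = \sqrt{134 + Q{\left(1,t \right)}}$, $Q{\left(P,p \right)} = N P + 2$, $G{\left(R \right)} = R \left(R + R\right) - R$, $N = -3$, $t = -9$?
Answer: $- \frac{3}{28085} + \frac{\sqrt{133}}{84255} \approx 3.0058 \cdot 10^{-5}$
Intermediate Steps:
$G{\left(R \right)} = - R + 2 R^{2}$ ($G{\left(R \right)} = R 2 R - R = 2 R^{2} - R = - R + 2 R^{2}$)
$Q{\left(P,p \right)} = 2 - 3 P$ ($Q{\left(P,p \right)} = - 3 P + 2 = 2 - 3 P$)
$b{\left(j,d \right)} = -9 + \sqrt{133}$ ($b{\left(j,d \right)} = -9 + \sqrt{134 + \left(2 - 3\right)} = -9 + \sqrt{134 - 1} = -9 + \sqrt{133}$)
$\frac{b{\left(285,256 \right)}}{G{\left(-205 \right)}} = \frac{-9 + \sqrt{133}}{\left(-205\right) \left(-1 + 2 \left(-205\right)\right)} = \frac{-9 + \sqrt{133}}{\left(-205\right) \left(-1 - 410\right)} = \frac{-9 + \sqrt{133}}{\left(-205\right) \left(-411\right)} = \frac{-9 + \sqrt{133}}{84255} = \left(-9 + \sqrt{133}\right) \frac{1}{84255} = - \frac{3}{28085} + \frac{\sqrt{133}}{84255}$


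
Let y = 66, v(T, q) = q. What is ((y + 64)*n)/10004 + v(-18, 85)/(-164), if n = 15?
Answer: -3235/10004 ≈ -0.32337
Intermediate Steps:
((y + 64)*n)/10004 + v(-18, 85)/(-164) = ((66 + 64)*15)/10004 + 85/(-164) = (130*15)*(1/10004) + 85*(-1/164) = 1950*(1/10004) - 85/164 = 975/5002 - 85/164 = -3235/10004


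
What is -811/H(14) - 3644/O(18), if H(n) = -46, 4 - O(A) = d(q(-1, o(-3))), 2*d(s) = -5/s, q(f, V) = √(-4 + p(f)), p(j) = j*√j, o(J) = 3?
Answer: -3118837765/3820622 - 10239640*√(-4 - I)/83057 - 1457600*I/83057 + 2332160*I*√(-4 - I)/83057 ≈ -790.31 + 237.88*I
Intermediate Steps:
p(j) = j^(3/2)
q(f, V) = √(-4 + f^(3/2))
d(s) = -5/(2*s) (d(s) = (-5/s)/2 = -5/(2*s))
O(A) = 4 + 5/(2*√(-4 - I)) (O(A) = 4 - (-5)/(2*(√(-4 + (-1)^(3/2)))) = 4 - (-5)/(2*(√(-4 - I))) = 4 - (-5)/(2*√(-4 - I)) = 4 + 5/(2*√(-4 - I)))
-811/H(14) - 3644/O(18) = -811/(-46) - 3644/(4 + 5/(2*√(-4 - I))) = -811*(-1/46) - 3644/(4 + 5/(2*√(-4 - I))) = 811/46 - 3644/(4 + 5/(2*√(-4 - I)))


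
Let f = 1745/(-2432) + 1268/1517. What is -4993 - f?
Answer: -18421331203/3689344 ≈ -4993.1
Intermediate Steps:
f = 436611/3689344 (f = 1745*(-1/2432) + 1268*(1/1517) = -1745/2432 + 1268/1517 = 436611/3689344 ≈ 0.11834)
-4993 - f = -4993 - 1*436611/3689344 = -4993 - 436611/3689344 = -18421331203/3689344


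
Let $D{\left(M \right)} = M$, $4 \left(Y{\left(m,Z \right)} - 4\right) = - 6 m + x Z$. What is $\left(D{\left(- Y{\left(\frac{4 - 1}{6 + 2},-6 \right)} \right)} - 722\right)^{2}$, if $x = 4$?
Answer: $\frac{132503121}{256} \approx 5.1759 \cdot 10^{5}$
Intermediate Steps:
$Y{\left(m,Z \right)} = 4 + Z - \frac{3 m}{2}$ ($Y{\left(m,Z \right)} = 4 + \frac{- 6 m + 4 Z}{4} = 4 + \left(Z - \frac{3 m}{2}\right) = 4 + Z - \frac{3 m}{2}$)
$\left(D{\left(- Y{\left(\frac{4 - 1}{6 + 2},-6 \right)} \right)} - 722\right)^{2} = \left(- (4 - 6 - \frac{3 \frac{4 - 1}{6 + 2}}{2}) - 722\right)^{2} = \left(- (4 - 6 - \frac{3 \cdot \frac{3}{8}}{2}) - 722\right)^{2} = \left(- (4 - 6 - \frac{3 \cdot 3 \cdot \frac{1}{8}}{2}) - 722\right)^{2} = \left(- (4 - 6 - \frac{9}{16}) - 722\right)^{2} = \left(\left(-1\right) \left(- \frac{41}{16}\right) - 722\right)^{2} = \left(\frac{41}{16} - 722\right)^{2} = \left(- \frac{11511}{16}\right)^{2} = \frac{132503121}{256}$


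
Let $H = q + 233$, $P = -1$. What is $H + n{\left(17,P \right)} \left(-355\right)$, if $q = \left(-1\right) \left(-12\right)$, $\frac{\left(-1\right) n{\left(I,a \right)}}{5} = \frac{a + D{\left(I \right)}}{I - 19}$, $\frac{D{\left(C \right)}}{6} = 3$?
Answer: $- \frac{29685}{2} \approx -14843.0$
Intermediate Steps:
$D{\left(C \right)} = 18$ ($D{\left(C \right)} = 6 \cdot 3 = 18$)
$n{\left(I,a \right)} = - \frac{5 \left(18 + a\right)}{-19 + I}$ ($n{\left(I,a \right)} = - 5 \frac{a + 18}{I - 19} = - 5 \frac{18 + a}{-19 + I} = - \frac{5 \left(18 + a\right)}{-19 + I}$)
$q = 12$
$H = 245$ ($H = 12 + 233 = 245$)
$H + n{\left(17,P \right)} \left(-355\right) = 245 + \frac{5 \left(-18 - -1\right)}{-19 + 17} \left(-355\right) = 245 + \frac{5 \left(-18 + 1\right)}{-2} \left(-355\right) = 245 + 5 \left(- \frac{1}{2}\right) \left(-17\right) \left(-355\right) = 245 + \frac{85}{2} \left(-355\right) = 245 - \frac{30175}{2} = - \frac{29685}{2}$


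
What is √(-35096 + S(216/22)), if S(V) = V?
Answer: 2*I*√1061357/11 ≈ 187.31*I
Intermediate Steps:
√(-35096 + S(216/22)) = √(-35096 + 216/22) = √(-35096 + 216*(1/22)) = √(-35096 + 108/11) = √(-385948/11) = 2*I*√1061357/11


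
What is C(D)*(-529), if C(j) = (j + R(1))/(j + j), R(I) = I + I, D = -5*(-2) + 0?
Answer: -1587/5 ≈ -317.40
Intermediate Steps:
D = 10 (D = 10 + 0 = 10)
R(I) = 2*I
C(j) = (2 + j)/(2*j) (C(j) = (j + 2*1)/(j + j) = (j + 2)/((2*j)) = (2 + j)*(1/(2*j)) = (2 + j)/(2*j))
C(D)*(-529) = ((½)*(2 + 10)/10)*(-529) = ((½)*(⅒)*12)*(-529) = (⅗)*(-529) = -1587/5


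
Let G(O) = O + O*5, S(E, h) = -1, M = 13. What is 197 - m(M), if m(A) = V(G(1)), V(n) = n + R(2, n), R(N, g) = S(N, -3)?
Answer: 192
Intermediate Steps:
R(N, g) = -1
G(O) = 6*O (G(O) = O + 5*O = 6*O)
V(n) = -1 + n (V(n) = n - 1 = -1 + n)
m(A) = 5 (m(A) = -1 + 6*1 = -1 + 6 = 5)
197 - m(M) = 197 - 1*5 = 197 - 5 = 192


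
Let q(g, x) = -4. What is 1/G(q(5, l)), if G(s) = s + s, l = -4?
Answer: -⅛ ≈ -0.12500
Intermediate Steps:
G(s) = 2*s
1/G(q(5, l)) = 1/(2*(-4)) = 1/(-8) = -⅛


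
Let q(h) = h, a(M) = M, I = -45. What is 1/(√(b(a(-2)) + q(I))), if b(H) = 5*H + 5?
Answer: -I*√2/10 ≈ -0.14142*I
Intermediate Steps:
b(H) = 5 + 5*H
1/(√(b(a(-2)) + q(I))) = 1/(√((5 + 5*(-2)) - 45)) = 1/(√((5 - 10) - 45)) = 1/(√(-5 - 45)) = 1/(√(-50)) = 1/(5*I*√2) = -I*√2/10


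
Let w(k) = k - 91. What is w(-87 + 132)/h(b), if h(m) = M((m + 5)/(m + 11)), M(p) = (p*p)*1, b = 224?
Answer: -2540350/52441 ≈ -48.442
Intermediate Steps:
M(p) = p**2 (M(p) = p**2*1 = p**2)
w(k) = -91 + k
h(m) = (5 + m)**2/(11 + m)**2 (h(m) = ((m + 5)/(m + 11))**2 = ((5 + m)/(11 + m))**2 = (5 + m)**2/(11 + m)**2)
w(-87 + 132)/h(b) = (-91 + (-87 + 132))/(((5 + 224)**2/(11 + 224)**2)) = (-91 + 45)/((229**2/235**2)) = -46/(52441*(1/55225)) = -46/52441/55225 = -46*55225/52441 = -2540350/52441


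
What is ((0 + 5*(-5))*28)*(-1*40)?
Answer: 28000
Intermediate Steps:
((0 + 5*(-5))*28)*(-1*40) = ((0 - 25)*28)*(-40) = -25*28*(-40) = -700*(-40) = 28000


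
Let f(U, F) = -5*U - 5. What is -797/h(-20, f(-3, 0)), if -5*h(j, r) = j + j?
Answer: -797/8 ≈ -99.625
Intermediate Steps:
f(U, F) = -5 - 5*U
h(j, r) = -2*j/5 (h(j, r) = -(j + j)/5 = -2*j/5)
-797/h(-20, f(-3, 0)) = -797/((-⅖*(-20))) = -797/8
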